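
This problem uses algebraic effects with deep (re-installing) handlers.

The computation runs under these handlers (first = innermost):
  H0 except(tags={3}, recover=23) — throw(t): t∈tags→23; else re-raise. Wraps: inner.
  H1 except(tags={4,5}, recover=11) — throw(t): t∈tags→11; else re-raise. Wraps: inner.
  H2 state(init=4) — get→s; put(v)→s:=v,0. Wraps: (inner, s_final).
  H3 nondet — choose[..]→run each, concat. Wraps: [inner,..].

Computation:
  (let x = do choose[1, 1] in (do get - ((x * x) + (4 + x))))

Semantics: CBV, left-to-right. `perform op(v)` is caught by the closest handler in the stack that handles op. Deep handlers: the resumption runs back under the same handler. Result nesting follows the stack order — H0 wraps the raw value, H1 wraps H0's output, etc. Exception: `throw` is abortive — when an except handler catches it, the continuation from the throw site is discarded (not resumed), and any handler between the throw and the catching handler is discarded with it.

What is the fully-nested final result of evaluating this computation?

Evaluation trace:
choose[1, 1] @ H3
  branch[0] choose=1:
    get @ H2 ⇒ 4
    H0 returns -2
    H1 returns -2
    H2 returns (-2, 4)
    H3 returns [(-2, 4)]
  branch[1] choose=1:
    get @ H2 ⇒ 4
    H0 returns -2
    H1 returns -2
    H2 returns (-2, 4)
    H3 returns [(-2, 4)]
= [(-2, 4), (-2, 4)]

Answer: [(-2, 4), (-2, 4)]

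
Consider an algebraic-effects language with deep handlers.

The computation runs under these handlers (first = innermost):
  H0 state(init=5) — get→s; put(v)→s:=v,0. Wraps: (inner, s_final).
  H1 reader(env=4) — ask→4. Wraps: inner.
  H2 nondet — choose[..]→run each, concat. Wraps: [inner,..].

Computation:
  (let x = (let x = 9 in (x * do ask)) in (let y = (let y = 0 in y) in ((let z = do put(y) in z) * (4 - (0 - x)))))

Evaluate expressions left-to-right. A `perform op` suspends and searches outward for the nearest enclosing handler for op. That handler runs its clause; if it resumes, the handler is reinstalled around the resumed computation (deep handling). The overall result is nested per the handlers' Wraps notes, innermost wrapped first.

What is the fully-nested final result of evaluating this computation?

Step-by-step:
ask @ H1 ⇒ 4
put(0) @ H0 ⇒ s:=0
H0 returns (0, 0)
H1 returns (0, 0)
H2 returns [(0, 0)]
= [(0, 0)]

Answer: [(0, 0)]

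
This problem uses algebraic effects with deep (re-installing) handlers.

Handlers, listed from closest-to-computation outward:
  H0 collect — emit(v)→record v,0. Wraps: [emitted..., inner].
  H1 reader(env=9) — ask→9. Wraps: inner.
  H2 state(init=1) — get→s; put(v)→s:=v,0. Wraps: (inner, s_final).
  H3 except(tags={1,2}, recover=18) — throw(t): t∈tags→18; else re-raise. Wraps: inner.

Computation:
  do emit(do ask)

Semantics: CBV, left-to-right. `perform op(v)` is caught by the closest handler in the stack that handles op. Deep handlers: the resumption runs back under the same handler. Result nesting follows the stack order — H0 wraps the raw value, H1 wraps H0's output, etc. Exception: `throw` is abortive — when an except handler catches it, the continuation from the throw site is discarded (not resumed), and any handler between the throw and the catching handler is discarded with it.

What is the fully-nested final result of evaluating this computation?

Working:
ask @ H1 ⇒ 9
emit(9) @ H0 ⇒ out+=9
H0 returns [9, 0]
H1 returns [9, 0]
H2 returns ([9, 0], 1)
H3 returns ([9, 0], 1)
= ([9, 0], 1)

Answer: ([9, 0], 1)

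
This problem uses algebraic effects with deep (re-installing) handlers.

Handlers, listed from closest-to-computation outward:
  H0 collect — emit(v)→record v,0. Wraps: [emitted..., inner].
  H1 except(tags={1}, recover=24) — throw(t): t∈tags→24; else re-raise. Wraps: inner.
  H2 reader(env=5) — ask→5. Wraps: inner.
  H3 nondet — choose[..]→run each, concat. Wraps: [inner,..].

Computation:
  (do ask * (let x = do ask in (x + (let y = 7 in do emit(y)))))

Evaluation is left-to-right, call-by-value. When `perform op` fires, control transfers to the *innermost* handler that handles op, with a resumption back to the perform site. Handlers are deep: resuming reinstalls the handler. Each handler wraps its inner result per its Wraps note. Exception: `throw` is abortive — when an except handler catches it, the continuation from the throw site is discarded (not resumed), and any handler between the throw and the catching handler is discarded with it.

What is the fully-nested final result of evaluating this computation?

Answer: [[7, 25]]

Working:
ask @ H2 ⇒ 5
ask @ H2 ⇒ 5
emit(7) @ H0 ⇒ out+=7
H0 returns [7, 25]
H1 returns [7, 25]
H2 returns [7, 25]
H3 returns [[7, 25]]
= [[7, 25]]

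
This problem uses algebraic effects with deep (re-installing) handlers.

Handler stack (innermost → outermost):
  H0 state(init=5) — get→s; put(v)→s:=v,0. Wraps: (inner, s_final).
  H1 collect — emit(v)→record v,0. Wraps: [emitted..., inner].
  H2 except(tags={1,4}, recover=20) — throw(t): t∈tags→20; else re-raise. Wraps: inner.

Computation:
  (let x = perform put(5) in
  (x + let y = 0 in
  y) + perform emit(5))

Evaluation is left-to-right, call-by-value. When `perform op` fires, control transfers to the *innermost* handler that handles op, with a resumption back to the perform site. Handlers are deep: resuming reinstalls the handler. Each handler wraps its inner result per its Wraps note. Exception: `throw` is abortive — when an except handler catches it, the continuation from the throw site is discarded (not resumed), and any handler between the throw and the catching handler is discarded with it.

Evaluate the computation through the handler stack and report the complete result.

Step-by-step:
put(5) @ H0 ⇒ s:=5
emit(5) @ H1 ⇒ out+=5
H0 returns (0, 5)
H1 returns [5, (0, 5)]
H2 returns [5, (0, 5)]
= [5, (0, 5)]

Answer: [5, (0, 5)]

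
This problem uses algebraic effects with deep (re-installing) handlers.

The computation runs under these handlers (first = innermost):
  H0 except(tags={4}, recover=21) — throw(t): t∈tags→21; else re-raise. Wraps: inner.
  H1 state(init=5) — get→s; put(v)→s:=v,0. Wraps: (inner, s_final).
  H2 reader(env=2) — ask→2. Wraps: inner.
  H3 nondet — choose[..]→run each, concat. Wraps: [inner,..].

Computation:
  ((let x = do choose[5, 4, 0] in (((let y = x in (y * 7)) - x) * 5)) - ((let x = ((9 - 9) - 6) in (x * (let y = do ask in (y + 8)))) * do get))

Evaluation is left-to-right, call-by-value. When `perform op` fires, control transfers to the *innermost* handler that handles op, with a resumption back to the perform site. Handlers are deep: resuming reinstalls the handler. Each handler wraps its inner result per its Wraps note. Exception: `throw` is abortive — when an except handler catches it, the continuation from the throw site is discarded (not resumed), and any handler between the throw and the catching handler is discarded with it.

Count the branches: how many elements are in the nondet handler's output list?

Step-by-step:
choose[5, 4, 0] @ H3
  branch[0] choose=5:
    ask @ H2 ⇒ 2
    get @ H1 ⇒ 5
    H0 returns 450
    H1 returns (450, 5)
    H2 returns (450, 5)
    H3 returns [(450, 5)]
  branch[1] choose=4:
    ask @ H2 ⇒ 2
    get @ H1 ⇒ 5
    H0 returns 420
    H1 returns (420, 5)
    H2 returns (420, 5)
    H3 returns [(420, 5)]
  branch[2] choose=0:
    ask @ H2 ⇒ 2
    get @ H1 ⇒ 5
    H0 returns 300
    H1 returns (300, 5)
    H2 returns (300, 5)
    H3 returns [(300, 5)]
= [(450, 5), (420, 5), (300, 5)]

Answer: 3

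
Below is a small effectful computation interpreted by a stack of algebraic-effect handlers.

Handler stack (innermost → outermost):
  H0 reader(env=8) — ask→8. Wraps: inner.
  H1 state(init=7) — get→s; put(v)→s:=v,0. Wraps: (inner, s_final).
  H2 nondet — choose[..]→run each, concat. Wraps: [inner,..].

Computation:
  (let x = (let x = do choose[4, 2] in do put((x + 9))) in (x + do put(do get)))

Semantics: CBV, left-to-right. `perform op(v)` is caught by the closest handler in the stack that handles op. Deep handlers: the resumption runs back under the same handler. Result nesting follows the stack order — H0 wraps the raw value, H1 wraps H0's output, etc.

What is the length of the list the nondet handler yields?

Evaluation trace:
choose[4, 2] @ H2
  branch[0] choose=4:
    put(13) @ H1 ⇒ s:=13
    get @ H1 ⇒ 13
    put(13) @ H1 ⇒ s:=13
    H0 returns 0
    H1 returns (0, 13)
    H2 returns [(0, 13)]
  branch[1] choose=2:
    put(11) @ H1 ⇒ s:=11
    get @ H1 ⇒ 11
    put(11) @ H1 ⇒ s:=11
    H0 returns 0
    H1 returns (0, 11)
    H2 returns [(0, 11)]
= [(0, 13), (0, 11)]

Answer: 2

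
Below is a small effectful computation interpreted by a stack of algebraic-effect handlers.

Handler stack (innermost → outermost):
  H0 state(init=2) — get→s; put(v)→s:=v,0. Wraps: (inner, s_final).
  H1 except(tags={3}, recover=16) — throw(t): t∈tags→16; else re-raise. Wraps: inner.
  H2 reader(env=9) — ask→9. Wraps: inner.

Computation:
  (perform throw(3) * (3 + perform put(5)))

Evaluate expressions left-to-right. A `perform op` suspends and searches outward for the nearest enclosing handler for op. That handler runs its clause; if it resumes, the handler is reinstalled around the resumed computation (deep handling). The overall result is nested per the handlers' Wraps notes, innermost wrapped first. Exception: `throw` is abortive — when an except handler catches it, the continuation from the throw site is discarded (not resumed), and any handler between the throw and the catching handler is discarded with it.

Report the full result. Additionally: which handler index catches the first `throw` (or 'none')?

Answer: 16 ; first throw caught by: H1

Step-by-step:
throw(3) @ H1 caught ⇒ 16
H2 returns 16
= 16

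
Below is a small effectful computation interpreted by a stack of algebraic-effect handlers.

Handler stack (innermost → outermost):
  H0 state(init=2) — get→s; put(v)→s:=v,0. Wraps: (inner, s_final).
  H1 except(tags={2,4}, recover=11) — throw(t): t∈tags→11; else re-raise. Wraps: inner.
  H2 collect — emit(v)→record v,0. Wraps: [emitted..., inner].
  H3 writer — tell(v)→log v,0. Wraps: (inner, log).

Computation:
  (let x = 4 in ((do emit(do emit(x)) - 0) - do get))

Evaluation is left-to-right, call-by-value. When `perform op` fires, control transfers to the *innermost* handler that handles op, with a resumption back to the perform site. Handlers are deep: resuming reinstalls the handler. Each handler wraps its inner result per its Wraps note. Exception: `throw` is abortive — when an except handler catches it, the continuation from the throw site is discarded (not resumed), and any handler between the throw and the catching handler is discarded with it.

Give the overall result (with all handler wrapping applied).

Evaluation trace:
emit(4) @ H2 ⇒ out+=4
emit(0) @ H2 ⇒ out+=0
get @ H0 ⇒ 2
H0 returns (-2, 2)
H1 returns (-2, 2)
H2 returns [4, 0, (-2, 2)]
H3 returns ([4, 0, (-2, 2)], ())
= ([4, 0, (-2, 2)], ())

Answer: ([4, 0, (-2, 2)], ())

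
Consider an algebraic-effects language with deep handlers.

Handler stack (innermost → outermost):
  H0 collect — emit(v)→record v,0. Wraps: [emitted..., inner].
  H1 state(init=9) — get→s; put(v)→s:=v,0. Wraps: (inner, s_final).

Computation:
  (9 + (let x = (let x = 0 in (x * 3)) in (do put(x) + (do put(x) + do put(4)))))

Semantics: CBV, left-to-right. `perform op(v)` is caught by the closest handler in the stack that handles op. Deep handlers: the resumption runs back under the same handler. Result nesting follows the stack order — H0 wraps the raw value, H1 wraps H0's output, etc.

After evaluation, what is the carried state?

Answer: 4

Evaluation trace:
put(0) @ H1 ⇒ s:=0
put(0) @ H1 ⇒ s:=0
put(4) @ H1 ⇒ s:=4
H0 returns [9]
H1 returns ([9], 4)
= ([9], 4)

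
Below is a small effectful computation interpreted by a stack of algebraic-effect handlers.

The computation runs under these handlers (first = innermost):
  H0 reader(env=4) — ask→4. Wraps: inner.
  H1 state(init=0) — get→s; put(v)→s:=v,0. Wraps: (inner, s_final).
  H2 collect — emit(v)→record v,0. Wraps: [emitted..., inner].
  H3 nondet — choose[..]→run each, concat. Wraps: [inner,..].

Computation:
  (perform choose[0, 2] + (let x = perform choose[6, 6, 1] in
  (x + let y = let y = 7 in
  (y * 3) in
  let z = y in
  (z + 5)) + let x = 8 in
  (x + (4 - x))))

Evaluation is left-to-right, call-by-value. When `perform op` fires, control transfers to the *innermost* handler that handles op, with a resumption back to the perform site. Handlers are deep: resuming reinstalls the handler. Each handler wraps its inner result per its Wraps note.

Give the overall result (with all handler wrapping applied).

Answer: [[(36, 0)], [(36, 0)], [(31, 0)], [(38, 0)], [(38, 0)], [(33, 0)]]

Working:
choose[0, 2] @ H3
  branch[0] choose=0:
    choose[6, 6, 1] @ H3
      branch[0] choose=6:
        H0 returns 36
        H1 returns (36, 0)
        H2 returns [(36, 0)]
        H3 returns [[(36, 0)]]
      branch[1] choose=6:
        H0 returns 36
        H1 returns (36, 0)
        H2 returns [(36, 0)]
        H3 returns [[(36, 0)]]
      branch[2] choose=1:
        H0 returns 31
        H1 returns (31, 0)
        H2 returns [(31, 0)]
        H3 returns [[(31, 0)]]
  branch[1] choose=2:
    choose[6, 6, 1] @ H3
      branch[0] choose=6:
        H0 returns 38
        H1 returns (38, 0)
        H2 returns [(38, 0)]
        H3 returns [[(38, 0)]]
      branch[1] choose=6:
        H0 returns 38
        H1 returns (38, 0)
        H2 returns [(38, 0)]
        H3 returns [[(38, 0)]]
      branch[2] choose=1:
        H0 returns 33
        H1 returns (33, 0)
        H2 returns [(33, 0)]
        H3 returns [[(33, 0)]]
= [[(36, 0)], [(36, 0)], [(31, 0)], [(38, 0)], [(38, 0)], [(33, 0)]]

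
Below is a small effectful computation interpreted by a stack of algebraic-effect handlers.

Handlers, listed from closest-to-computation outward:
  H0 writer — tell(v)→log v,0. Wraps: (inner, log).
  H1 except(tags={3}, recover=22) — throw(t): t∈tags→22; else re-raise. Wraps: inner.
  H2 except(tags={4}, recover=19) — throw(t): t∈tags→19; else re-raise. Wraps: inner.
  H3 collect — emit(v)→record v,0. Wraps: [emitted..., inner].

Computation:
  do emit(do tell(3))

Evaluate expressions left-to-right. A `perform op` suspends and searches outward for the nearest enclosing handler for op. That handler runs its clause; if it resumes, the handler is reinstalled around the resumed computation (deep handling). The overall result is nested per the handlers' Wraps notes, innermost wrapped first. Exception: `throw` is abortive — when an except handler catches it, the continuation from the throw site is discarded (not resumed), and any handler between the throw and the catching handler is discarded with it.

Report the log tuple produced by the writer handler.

Answer: (3)

Step-by-step:
tell(3) @ H0 ⇒ log+=3
emit(0) @ H3 ⇒ out+=0
H0 returns (0, (3))
H1 returns (0, (3))
H2 returns (0, (3))
H3 returns [0, (0, (3))]
= [0, (0, (3))]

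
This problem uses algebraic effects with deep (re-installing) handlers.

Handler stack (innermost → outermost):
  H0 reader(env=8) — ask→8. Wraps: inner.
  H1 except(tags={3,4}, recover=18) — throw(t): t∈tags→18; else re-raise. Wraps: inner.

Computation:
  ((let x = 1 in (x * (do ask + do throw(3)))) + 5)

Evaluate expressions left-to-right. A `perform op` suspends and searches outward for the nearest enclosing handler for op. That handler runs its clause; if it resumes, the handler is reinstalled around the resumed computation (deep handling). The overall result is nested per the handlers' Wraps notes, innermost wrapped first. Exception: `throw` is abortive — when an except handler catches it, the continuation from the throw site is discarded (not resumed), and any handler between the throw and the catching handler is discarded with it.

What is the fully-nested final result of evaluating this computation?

Answer: 18

Working:
ask @ H0 ⇒ 8
throw(3) @ H1 caught ⇒ 18
= 18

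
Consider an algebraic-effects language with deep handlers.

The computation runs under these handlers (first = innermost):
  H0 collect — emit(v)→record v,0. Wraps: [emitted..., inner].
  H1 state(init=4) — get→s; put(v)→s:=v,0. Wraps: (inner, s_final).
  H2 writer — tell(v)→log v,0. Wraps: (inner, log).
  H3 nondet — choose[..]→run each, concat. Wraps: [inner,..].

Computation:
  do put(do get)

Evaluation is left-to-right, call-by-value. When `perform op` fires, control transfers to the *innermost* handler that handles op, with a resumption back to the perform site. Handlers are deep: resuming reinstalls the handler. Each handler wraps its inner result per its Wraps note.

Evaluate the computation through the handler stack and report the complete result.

Evaluation trace:
get @ H1 ⇒ 4
put(4) @ H1 ⇒ s:=4
H0 returns [0]
H1 returns ([0], 4)
H2 returns (([0], 4), ())
H3 returns [(([0], 4), ())]
= [(([0], 4), ())]

Answer: [(([0], 4), ())]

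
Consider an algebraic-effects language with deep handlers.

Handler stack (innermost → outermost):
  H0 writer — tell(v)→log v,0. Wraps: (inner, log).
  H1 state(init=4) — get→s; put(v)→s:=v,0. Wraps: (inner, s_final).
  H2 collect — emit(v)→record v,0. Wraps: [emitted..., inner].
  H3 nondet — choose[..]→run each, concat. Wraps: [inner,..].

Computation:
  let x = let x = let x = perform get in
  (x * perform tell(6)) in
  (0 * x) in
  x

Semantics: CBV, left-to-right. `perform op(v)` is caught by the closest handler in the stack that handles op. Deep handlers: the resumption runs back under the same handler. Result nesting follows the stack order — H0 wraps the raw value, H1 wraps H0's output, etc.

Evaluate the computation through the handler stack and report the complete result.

Step-by-step:
get @ H1 ⇒ 4
tell(6) @ H0 ⇒ log+=6
H0 returns (0, (6))
H1 returns ((0, (6)), 4)
H2 returns [((0, (6)), 4)]
H3 returns [[((0, (6)), 4)]]
= [[((0, (6)), 4)]]

Answer: [[((0, (6)), 4)]]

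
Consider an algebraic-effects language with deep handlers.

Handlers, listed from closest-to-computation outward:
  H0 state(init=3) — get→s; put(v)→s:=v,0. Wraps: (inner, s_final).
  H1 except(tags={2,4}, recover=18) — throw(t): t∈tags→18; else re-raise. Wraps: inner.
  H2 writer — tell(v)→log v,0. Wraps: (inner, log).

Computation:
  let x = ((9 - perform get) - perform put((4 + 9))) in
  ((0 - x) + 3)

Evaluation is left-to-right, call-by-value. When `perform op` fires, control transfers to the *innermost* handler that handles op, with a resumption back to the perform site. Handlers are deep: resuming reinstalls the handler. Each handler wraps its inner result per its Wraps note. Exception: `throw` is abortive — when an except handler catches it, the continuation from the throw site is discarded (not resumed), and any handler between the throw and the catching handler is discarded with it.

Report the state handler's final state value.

Step-by-step:
get @ H0 ⇒ 3
put(13) @ H0 ⇒ s:=13
H0 returns (-3, 13)
H1 returns (-3, 13)
H2 returns ((-3, 13), ())
= ((-3, 13), ())

Answer: 13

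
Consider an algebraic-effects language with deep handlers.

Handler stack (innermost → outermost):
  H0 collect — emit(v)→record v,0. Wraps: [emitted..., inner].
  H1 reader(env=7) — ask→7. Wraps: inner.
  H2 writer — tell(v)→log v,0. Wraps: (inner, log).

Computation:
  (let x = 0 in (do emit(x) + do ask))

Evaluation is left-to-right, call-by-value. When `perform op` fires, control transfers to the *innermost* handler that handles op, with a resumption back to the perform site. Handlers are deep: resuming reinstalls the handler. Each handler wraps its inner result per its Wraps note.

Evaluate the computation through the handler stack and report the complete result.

Evaluation trace:
emit(0) @ H0 ⇒ out+=0
ask @ H1 ⇒ 7
H0 returns [0, 7]
H1 returns [0, 7]
H2 returns ([0, 7], ())
= ([0, 7], ())

Answer: ([0, 7], ())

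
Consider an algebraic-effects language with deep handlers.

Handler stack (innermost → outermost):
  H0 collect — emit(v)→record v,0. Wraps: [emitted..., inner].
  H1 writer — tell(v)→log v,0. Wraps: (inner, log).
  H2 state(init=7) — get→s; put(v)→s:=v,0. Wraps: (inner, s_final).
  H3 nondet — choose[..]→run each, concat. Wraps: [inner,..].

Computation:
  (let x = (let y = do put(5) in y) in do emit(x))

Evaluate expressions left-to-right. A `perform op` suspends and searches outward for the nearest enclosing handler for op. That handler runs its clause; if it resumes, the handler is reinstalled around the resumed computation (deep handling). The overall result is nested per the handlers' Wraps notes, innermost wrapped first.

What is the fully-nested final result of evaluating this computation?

Step-by-step:
put(5) @ H2 ⇒ s:=5
emit(0) @ H0 ⇒ out+=0
H0 returns [0, 0]
H1 returns ([0, 0], ())
H2 returns (([0, 0], ()), 5)
H3 returns [(([0, 0], ()), 5)]
= [(([0, 0], ()), 5)]

Answer: [(([0, 0], ()), 5)]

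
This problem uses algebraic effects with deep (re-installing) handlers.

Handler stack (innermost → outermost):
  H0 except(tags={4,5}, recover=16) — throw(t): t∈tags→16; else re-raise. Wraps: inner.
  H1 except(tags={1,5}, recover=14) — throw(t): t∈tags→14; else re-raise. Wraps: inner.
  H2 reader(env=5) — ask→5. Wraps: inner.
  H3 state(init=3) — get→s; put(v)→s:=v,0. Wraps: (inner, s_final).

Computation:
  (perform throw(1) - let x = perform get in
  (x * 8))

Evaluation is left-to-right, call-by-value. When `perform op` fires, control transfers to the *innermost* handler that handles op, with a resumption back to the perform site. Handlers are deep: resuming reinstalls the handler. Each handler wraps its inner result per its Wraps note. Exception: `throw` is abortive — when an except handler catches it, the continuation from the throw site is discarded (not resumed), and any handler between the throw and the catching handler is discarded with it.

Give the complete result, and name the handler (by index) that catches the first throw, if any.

Step-by-step:
throw(1) @ H0 re-raised
throw(1) @ H1 caught ⇒ 14
H2 returns 14
H3 returns (14, 3)
= (14, 3)

Answer: (14, 3) ; first throw caught by: H1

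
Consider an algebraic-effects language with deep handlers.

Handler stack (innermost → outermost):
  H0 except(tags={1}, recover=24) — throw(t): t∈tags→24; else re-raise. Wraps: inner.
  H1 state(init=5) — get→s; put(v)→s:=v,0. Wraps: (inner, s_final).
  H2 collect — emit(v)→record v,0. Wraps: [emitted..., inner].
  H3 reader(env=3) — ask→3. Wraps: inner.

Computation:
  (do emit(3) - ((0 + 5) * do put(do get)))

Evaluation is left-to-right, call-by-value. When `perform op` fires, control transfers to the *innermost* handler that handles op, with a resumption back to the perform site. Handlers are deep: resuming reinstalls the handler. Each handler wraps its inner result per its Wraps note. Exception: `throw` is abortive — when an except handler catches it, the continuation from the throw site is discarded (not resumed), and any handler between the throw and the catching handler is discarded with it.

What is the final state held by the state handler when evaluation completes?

Evaluation trace:
emit(3) @ H2 ⇒ out+=3
get @ H1 ⇒ 5
put(5) @ H1 ⇒ s:=5
H0 returns 0
H1 returns (0, 5)
H2 returns [3, (0, 5)]
H3 returns [3, (0, 5)]
= [3, (0, 5)]

Answer: 5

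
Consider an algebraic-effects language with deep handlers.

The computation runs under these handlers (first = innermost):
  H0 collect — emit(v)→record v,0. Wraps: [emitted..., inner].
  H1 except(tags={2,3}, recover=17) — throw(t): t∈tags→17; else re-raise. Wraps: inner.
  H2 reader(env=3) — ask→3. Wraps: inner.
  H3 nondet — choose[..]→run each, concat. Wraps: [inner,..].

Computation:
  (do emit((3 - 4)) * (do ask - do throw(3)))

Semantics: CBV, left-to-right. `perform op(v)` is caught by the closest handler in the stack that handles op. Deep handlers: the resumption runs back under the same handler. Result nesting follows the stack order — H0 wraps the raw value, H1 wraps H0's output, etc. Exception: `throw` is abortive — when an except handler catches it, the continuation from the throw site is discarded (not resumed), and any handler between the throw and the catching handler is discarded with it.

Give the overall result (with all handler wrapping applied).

Evaluation trace:
emit(-1) @ H0 ⇒ out+=-1
ask @ H2 ⇒ 3
throw(3) @ H1 caught ⇒ 17
H2 returns 17
H3 returns [17]
= [17]

Answer: [17]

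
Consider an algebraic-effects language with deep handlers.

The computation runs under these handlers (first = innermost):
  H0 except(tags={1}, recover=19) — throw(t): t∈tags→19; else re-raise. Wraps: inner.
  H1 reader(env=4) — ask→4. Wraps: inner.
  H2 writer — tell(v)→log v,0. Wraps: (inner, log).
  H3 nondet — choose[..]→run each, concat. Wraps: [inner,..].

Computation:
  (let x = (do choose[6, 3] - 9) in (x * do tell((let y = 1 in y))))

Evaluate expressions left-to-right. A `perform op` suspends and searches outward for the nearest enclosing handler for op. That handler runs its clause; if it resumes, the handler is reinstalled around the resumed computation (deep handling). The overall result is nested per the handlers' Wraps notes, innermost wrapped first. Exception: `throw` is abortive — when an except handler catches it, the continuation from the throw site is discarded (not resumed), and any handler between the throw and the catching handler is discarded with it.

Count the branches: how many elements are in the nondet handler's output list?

Answer: 2

Evaluation trace:
choose[6, 3] @ H3
  branch[0] choose=6:
    tell(1) @ H2 ⇒ log+=1
    H0 returns 0
    H1 returns 0
    H2 returns (0, (1))
    H3 returns [(0, (1))]
  branch[1] choose=3:
    tell(1) @ H2 ⇒ log+=1
    H0 returns 0
    H1 returns 0
    H2 returns (0, (1))
    H3 returns [(0, (1))]
= [(0, (1)), (0, (1))]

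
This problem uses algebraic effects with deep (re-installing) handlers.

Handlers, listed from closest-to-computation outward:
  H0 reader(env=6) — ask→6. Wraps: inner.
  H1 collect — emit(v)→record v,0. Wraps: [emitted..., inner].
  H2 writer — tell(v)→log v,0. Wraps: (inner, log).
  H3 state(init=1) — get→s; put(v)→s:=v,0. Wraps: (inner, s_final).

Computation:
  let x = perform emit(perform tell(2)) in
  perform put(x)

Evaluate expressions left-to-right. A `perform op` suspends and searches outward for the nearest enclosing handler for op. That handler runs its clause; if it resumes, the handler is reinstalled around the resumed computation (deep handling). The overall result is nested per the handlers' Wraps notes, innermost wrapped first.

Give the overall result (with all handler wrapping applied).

Evaluation trace:
tell(2) @ H2 ⇒ log+=2
emit(0) @ H1 ⇒ out+=0
put(0) @ H3 ⇒ s:=0
H0 returns 0
H1 returns [0, 0]
H2 returns ([0, 0], (2))
H3 returns (([0, 0], (2)), 0)
= (([0, 0], (2)), 0)

Answer: (([0, 0], (2)), 0)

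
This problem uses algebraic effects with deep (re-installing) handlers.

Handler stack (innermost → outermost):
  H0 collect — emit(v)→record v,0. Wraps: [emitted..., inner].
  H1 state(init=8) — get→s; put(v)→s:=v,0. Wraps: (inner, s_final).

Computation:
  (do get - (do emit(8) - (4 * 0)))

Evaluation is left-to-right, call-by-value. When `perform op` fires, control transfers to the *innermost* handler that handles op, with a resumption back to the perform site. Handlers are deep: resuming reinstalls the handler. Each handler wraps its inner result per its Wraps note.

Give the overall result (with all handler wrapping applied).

Answer: ([8, 8], 8)

Evaluation trace:
get @ H1 ⇒ 8
emit(8) @ H0 ⇒ out+=8
H0 returns [8, 8]
H1 returns ([8, 8], 8)
= ([8, 8], 8)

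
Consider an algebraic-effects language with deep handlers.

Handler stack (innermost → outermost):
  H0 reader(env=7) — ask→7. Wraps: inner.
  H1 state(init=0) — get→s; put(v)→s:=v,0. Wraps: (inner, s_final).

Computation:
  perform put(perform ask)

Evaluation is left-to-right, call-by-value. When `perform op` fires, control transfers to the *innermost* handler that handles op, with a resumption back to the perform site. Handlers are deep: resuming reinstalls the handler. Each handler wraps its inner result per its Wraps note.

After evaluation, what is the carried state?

Answer: 7

Working:
ask @ H0 ⇒ 7
put(7) @ H1 ⇒ s:=7
H0 returns 0
H1 returns (0, 7)
= (0, 7)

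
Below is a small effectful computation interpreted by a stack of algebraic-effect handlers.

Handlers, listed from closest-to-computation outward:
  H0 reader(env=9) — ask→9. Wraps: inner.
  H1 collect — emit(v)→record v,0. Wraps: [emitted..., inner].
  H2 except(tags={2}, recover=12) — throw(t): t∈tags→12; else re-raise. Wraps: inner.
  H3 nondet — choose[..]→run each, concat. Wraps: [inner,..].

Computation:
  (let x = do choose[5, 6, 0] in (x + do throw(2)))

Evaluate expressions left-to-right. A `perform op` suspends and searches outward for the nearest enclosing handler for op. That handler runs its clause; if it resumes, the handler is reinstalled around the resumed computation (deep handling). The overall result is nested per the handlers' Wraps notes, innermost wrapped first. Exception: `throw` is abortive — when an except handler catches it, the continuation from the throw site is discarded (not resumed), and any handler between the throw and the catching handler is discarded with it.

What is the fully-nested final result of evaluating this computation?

Answer: [12, 12, 12]

Evaluation trace:
choose[5, 6, 0] @ H3
  branch[0] choose=5:
    throw(2) @ H2 caught ⇒ 12
    H3 returns [12]
  branch[1] choose=6:
    throw(2) @ H2 caught ⇒ 12
    H3 returns [12]
  branch[2] choose=0:
    throw(2) @ H2 caught ⇒ 12
    H3 returns [12]
= [12, 12, 12]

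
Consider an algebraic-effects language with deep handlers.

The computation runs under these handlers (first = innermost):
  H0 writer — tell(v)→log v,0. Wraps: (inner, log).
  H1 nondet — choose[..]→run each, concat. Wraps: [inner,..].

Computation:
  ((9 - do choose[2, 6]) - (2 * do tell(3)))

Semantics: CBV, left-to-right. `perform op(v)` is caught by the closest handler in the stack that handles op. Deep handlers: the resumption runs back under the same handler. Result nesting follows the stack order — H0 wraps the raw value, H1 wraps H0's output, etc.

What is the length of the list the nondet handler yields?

Step-by-step:
choose[2, 6] @ H1
  branch[0] choose=2:
    tell(3) @ H0 ⇒ log+=3
    H0 returns (7, (3))
    H1 returns [(7, (3))]
  branch[1] choose=6:
    tell(3) @ H0 ⇒ log+=3
    H0 returns (3, (3))
    H1 returns [(3, (3))]
= [(7, (3)), (3, (3))]

Answer: 2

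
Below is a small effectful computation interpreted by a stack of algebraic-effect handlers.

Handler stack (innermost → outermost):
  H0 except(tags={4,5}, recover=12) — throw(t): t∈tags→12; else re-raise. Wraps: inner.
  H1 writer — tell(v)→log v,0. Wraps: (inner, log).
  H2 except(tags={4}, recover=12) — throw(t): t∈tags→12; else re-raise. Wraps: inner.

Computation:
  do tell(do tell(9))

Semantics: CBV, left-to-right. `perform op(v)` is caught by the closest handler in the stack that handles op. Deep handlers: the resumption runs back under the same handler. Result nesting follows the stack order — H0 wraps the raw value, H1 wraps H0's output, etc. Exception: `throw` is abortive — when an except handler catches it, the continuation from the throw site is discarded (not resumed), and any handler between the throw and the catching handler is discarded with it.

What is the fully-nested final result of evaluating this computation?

Working:
tell(9) @ H1 ⇒ log+=9
tell(0) @ H1 ⇒ log+=0
H0 returns 0
H1 returns (0, (9, 0))
H2 returns (0, (9, 0))
= (0, (9, 0))

Answer: (0, (9, 0))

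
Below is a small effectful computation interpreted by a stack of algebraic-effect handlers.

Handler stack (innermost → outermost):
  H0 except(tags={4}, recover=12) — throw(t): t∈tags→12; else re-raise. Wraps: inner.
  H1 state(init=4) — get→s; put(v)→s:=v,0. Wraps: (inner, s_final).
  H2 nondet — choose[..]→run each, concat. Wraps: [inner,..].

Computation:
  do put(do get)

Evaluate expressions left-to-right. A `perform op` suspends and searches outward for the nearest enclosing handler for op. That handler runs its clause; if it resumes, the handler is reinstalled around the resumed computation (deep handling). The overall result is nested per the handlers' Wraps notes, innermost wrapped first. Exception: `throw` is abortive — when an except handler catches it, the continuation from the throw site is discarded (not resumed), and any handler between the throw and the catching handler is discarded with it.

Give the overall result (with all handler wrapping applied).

Answer: [(0, 4)]

Evaluation trace:
get @ H1 ⇒ 4
put(4) @ H1 ⇒ s:=4
H0 returns 0
H1 returns (0, 4)
H2 returns [(0, 4)]
= [(0, 4)]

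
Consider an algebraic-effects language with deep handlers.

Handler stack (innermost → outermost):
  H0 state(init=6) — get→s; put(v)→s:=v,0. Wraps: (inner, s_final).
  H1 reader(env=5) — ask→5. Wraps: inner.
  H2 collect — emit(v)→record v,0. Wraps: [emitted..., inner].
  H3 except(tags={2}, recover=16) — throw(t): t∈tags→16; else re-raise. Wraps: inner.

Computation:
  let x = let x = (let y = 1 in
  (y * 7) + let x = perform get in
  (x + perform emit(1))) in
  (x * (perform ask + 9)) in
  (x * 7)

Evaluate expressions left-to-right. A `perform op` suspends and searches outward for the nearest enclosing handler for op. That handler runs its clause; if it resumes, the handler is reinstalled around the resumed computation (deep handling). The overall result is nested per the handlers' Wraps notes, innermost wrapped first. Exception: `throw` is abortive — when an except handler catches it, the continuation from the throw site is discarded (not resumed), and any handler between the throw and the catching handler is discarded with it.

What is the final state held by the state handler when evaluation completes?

Evaluation trace:
get @ H0 ⇒ 6
emit(1) @ H2 ⇒ out+=1
ask @ H1 ⇒ 5
H0 returns (1274, 6)
H1 returns (1274, 6)
H2 returns [1, (1274, 6)]
H3 returns [1, (1274, 6)]
= [1, (1274, 6)]

Answer: 6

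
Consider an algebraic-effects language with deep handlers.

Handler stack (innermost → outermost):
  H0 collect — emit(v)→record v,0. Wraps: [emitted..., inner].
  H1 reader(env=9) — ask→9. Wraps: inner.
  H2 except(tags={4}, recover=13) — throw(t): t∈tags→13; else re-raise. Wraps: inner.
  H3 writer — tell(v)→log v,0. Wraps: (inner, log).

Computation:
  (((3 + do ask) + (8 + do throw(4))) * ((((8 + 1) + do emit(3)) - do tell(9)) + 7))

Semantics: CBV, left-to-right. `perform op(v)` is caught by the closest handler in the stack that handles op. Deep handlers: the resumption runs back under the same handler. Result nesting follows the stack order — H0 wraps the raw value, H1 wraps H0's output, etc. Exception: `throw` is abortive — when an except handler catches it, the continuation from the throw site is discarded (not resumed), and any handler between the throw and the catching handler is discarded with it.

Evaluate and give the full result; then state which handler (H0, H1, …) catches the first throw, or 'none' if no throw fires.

Answer: (13, ()) ; first throw caught by: H2

Step-by-step:
ask @ H1 ⇒ 9
throw(4) @ H2 caught ⇒ 13
H3 returns (13, ())
= (13, ())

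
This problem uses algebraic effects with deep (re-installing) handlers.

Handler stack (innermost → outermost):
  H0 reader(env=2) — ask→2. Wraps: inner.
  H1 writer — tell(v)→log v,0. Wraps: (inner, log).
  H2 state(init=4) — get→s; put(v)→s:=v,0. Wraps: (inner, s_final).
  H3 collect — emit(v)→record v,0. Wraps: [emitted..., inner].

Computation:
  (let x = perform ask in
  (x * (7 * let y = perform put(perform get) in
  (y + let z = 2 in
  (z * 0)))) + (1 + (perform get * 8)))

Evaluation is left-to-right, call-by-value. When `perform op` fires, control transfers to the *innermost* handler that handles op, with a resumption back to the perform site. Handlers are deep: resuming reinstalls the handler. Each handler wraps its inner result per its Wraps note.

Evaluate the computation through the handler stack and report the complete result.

Evaluation trace:
ask @ H0 ⇒ 2
get @ H2 ⇒ 4
put(4) @ H2 ⇒ s:=4
get @ H2 ⇒ 4
H0 returns 33
H1 returns (33, ())
H2 returns ((33, ()), 4)
H3 returns [((33, ()), 4)]
= [((33, ()), 4)]

Answer: [((33, ()), 4)]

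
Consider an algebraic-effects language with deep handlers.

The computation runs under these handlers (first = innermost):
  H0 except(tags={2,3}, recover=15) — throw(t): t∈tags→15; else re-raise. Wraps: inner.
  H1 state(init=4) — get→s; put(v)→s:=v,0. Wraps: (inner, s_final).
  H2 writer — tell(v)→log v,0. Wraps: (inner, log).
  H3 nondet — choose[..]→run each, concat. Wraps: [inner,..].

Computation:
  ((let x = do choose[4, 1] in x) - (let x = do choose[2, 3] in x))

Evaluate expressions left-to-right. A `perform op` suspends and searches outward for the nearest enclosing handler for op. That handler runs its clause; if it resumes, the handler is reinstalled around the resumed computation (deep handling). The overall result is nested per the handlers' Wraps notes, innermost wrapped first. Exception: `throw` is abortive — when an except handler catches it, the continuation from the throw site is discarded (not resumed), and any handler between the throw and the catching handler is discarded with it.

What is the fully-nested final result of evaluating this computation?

Answer: [((2, 4), ()), ((1, 4), ()), ((-1, 4), ()), ((-2, 4), ())]

Working:
choose[4, 1] @ H3
  branch[0] choose=4:
    choose[2, 3] @ H3
      branch[0] choose=2:
        H0 returns 2
        H1 returns (2, 4)
        H2 returns ((2, 4), ())
        H3 returns [((2, 4), ())]
      branch[1] choose=3:
        H0 returns 1
        H1 returns (1, 4)
        H2 returns ((1, 4), ())
        H3 returns [((1, 4), ())]
  branch[1] choose=1:
    choose[2, 3] @ H3
      branch[0] choose=2:
        H0 returns -1
        H1 returns (-1, 4)
        H2 returns ((-1, 4), ())
        H3 returns [((-1, 4), ())]
      branch[1] choose=3:
        H0 returns -2
        H1 returns (-2, 4)
        H2 returns ((-2, 4), ())
        H3 returns [((-2, 4), ())]
= [((2, 4), ()), ((1, 4), ()), ((-1, 4), ()), ((-2, 4), ())]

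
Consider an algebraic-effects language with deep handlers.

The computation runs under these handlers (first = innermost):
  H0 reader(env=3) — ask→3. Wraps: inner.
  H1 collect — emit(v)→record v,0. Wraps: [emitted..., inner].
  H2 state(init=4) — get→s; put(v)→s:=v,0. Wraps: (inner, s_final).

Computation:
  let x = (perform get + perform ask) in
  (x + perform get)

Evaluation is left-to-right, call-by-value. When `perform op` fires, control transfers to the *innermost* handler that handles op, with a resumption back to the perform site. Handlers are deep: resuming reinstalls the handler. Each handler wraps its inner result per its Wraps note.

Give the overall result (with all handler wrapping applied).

Answer: ([11], 4)

Working:
get @ H2 ⇒ 4
ask @ H0 ⇒ 3
get @ H2 ⇒ 4
H0 returns 11
H1 returns [11]
H2 returns ([11], 4)
= ([11], 4)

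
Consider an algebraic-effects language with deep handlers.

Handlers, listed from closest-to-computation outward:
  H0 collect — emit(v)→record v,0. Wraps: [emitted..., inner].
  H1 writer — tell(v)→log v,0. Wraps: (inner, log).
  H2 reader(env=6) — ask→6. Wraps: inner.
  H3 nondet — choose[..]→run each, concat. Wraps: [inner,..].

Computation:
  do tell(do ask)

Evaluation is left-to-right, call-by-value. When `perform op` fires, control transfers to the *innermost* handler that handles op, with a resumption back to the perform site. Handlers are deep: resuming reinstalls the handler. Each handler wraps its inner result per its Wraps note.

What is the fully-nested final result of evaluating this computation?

Answer: [([0], (6))]

Working:
ask @ H2 ⇒ 6
tell(6) @ H1 ⇒ log+=6
H0 returns [0]
H1 returns ([0], (6))
H2 returns ([0], (6))
H3 returns [([0], (6))]
= [([0], (6))]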